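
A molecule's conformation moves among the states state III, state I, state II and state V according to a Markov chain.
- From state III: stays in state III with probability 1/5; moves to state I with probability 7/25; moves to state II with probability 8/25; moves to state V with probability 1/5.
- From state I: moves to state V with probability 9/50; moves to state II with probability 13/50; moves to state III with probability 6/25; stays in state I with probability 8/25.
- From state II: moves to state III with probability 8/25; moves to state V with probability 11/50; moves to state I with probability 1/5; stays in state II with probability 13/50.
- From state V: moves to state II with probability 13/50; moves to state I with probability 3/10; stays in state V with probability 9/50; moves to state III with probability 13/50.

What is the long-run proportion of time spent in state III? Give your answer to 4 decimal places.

0.2557

Let the stationary distribution be π with π = πP and π_1 + π_2 + π_3 + π_4 = 1.
π_1 = 0.2·π_1 + 0.24·π_2 + 0.32·π_3 + 0.26·π_4
π_2 = 0.28·π_1 + 0.32·π_2 + 0.2·π_3 + 0.3·π_4
π_3 = 0.32·π_1 + 0.26·π_2 + 0.26·π_3 + 0.26·π_4
Solving with the normalization constraint gives π = (0.2557, 0.2728, 0.2753, 0.1961).
So the stationary probability of state III is 0.2557.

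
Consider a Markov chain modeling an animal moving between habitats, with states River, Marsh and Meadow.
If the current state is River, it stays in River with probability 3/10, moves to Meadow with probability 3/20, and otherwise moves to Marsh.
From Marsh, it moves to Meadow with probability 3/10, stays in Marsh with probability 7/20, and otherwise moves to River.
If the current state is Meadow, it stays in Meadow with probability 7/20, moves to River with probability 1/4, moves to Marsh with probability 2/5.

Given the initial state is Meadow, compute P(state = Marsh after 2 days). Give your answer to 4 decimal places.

Sum over the intermediate state after 1 day:
P = P(Meadow→River)·P(River→Marsh) + P(Meadow→Marsh)·P(Marsh→Marsh) + P(Meadow→Meadow)·P(Meadow→Marsh)
  = 0.25×0.55 + 0.4×0.35 + 0.35×0.4
  = 0.1375 + 0.1400 + 0.1400 = 0.4175

0.4175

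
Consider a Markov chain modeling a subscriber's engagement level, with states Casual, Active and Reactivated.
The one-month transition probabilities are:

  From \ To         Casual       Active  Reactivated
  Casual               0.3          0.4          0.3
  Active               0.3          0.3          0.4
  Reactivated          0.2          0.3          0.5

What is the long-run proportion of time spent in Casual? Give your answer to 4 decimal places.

0.2584

Let the stationary distribution be π with π = πP and π_1 + π_2 + π_3 = 1.
π_1 = 0.3·π_1 + 0.3·π_2 + 0.2·π_3
π_2 = 0.4·π_1 + 0.3·π_2 + 0.3·π_3
Solving with the normalization constraint gives π = (0.2584, 0.3258, 0.4157).
So the stationary probability of Casual is 0.2584.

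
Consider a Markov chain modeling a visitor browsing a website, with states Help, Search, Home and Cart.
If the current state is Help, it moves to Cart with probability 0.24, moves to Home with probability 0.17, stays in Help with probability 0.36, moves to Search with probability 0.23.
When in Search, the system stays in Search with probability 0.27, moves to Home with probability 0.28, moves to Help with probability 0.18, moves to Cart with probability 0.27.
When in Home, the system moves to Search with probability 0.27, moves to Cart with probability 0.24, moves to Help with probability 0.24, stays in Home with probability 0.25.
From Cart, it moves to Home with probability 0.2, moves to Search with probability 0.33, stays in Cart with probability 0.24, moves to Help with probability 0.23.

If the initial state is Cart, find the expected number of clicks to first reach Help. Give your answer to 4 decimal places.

Let t(s) be the expected number of clicks to first reach Help from state s, with t(Help) = 0. Conditioning on the first click:
t(Search) = 1 + 0.27·t(Search) + 0.28·t(Home) + 0.27·t(Cart)
t(Home) = 1 + 0.27·t(Search) + 0.25·t(Home) + 0.24·t(Cart)
t(Cart) = 1 + 0.33·t(Search) + 0.2·t(Home) + 0.24·t(Cart)
Solving: t(Search) = 4.8109, t(Home) = 4.5368, t(Cart) = 4.5986.
Expected clicks from Cart to Help: 4.5986.

4.5986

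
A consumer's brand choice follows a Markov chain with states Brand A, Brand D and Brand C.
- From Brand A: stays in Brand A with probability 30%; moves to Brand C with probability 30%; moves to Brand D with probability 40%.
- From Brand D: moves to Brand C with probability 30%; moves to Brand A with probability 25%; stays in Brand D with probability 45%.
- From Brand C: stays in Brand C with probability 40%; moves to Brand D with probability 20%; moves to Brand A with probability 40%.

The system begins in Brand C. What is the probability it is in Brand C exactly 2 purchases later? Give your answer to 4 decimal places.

0.3400

Sum over the intermediate state after 1 purchase:
P = P(Brand C→Brand A)·P(Brand A→Brand C) + P(Brand C→Brand D)·P(Brand D→Brand C) + P(Brand C→Brand C)·P(Brand C→Brand C)
  = 0.4×0.3 + 0.2×0.3 + 0.4×0.4
  = 0.1200 + 0.0600 + 0.1600 = 0.3400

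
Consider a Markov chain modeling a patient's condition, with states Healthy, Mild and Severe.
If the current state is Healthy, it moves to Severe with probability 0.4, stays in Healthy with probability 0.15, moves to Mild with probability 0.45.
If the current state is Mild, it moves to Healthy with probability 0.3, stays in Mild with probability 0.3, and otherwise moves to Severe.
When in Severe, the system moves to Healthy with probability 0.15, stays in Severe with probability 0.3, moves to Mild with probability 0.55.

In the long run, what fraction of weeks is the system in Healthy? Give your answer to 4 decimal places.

0.2134

Let the stationary distribution be π with π = πP and π_1 + π_2 + π_3 = 1.
π_1 = 0.15·π_1 + 0.3·π_2 + 0.15·π_3
π_2 = 0.45·π_1 + 0.3·π_2 + 0.55·π_3
Solving with the normalization constraint gives π = (0.2134, 0.4229, 0.3636).
So the stationary probability of Healthy is 0.2134.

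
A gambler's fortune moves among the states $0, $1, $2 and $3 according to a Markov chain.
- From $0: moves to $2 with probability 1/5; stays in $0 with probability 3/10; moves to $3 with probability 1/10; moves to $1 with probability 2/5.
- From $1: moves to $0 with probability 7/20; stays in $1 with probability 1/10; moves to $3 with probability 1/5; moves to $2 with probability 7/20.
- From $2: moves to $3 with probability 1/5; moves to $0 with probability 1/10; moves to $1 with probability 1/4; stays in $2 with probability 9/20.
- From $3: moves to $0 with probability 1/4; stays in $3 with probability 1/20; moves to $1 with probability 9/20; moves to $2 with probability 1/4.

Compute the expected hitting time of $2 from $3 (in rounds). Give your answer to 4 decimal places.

3.7400

Let t(s) be the expected number of rounds to first reach $2 from state s, with t($2) = 0. Conditioning on the first round:
t($0) = 1 + 0.3·t($0) + 0.4·t($1) + 0.1·t($3)
t($1) = 1 + 0.35·t($0) + 0.1·t($1) + 0.2·t($3)
t($3) = 1 + 0.25·t($0) + 0.45·t($1) + 0.05·t($3)
Solving: t($0) = 3.9506, t($1) = 3.4786, t($3) = 3.7400.
Expected rounds from $3 to $2: 3.7400.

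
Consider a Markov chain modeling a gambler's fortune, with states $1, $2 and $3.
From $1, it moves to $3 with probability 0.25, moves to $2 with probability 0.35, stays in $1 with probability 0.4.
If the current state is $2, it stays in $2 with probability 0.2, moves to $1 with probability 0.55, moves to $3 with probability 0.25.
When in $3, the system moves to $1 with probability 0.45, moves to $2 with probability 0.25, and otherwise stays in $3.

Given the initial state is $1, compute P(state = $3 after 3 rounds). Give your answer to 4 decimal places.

0.2631

Propagate the distribution vector 3 rounds from $1.
After 0 rounds: (1.0000, 0.0000, 0.0000)
After 1 round: (0.4000, 0.3500, 0.2500)
After 2 rounds: (0.4650, 0.2725, 0.2625)
After 3 rounds: (0.4540, 0.2829, 0.2631)
P(in $3 after 3 rounds) = 0.2631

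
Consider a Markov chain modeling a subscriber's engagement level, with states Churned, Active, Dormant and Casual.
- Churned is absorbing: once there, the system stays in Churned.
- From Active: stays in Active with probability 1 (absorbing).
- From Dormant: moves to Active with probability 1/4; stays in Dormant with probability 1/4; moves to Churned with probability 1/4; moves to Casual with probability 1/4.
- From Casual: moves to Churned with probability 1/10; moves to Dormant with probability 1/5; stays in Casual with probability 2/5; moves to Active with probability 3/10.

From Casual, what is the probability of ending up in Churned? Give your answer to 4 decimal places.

0.3125

Let h(s) be the probability of absorption at Churned starting from transient state s. Then h(Churned) = 1 and h(Active) = 0. By first-step analysis:
h(Dormant) = 0.25·1 + 0.25·0 + 0.25·h(Dormant) + 0.25·h(Casual)
h(Casual) = 0.1·1 + 0.3·0 + 0.2·h(Dormant) + 0.4·h(Casual)
Solving: h(Dormant) = 0.4375, h(Casual) = 0.3125.
Starting from Casual, the probability is 0.3125.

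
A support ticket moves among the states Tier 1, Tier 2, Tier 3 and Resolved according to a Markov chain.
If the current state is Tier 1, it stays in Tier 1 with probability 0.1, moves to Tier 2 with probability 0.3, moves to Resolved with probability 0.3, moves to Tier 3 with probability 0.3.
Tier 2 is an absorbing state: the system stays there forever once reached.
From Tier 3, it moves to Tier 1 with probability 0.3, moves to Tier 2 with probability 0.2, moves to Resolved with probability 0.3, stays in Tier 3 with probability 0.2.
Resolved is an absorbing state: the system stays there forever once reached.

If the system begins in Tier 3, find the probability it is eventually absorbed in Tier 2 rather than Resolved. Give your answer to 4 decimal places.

0.4286

Let h(s) be the probability of absorption at Tier 2 starting from transient state s. Then h(Tier 2) = 1 and h(Resolved) = 0. By first-step analysis:
h(Tier 1) = 0.1·h(Tier 1) + 0.3·1 + 0.3·h(Tier 3) + 0.3·0
h(Tier 3) = 0.3·h(Tier 1) + 0.2·1 + 0.2·h(Tier 3) + 0.3·0
Solving: h(Tier 1) = 0.4762, h(Tier 3) = 0.4286.
Starting from Tier 3, the probability is 0.4286.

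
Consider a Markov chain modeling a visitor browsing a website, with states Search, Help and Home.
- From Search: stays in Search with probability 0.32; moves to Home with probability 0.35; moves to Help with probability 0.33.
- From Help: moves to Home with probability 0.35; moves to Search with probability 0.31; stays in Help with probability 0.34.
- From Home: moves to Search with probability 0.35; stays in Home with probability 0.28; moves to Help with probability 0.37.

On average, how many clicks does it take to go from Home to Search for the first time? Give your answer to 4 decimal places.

2.9795

Let t(s) be the expected number of clicks to first reach Search from state s, with t(Search) = 0. Conditioning on the first click:
t(Help) = 1 + 0.34·t(Help) + 0.35·t(Home)
t(Home) = 1 + 0.37·t(Help) + 0.28·t(Home)
Solving: t(Help) = 3.0952, t(Home) = 2.9795.
Expected clicks from Home to Search: 2.9795.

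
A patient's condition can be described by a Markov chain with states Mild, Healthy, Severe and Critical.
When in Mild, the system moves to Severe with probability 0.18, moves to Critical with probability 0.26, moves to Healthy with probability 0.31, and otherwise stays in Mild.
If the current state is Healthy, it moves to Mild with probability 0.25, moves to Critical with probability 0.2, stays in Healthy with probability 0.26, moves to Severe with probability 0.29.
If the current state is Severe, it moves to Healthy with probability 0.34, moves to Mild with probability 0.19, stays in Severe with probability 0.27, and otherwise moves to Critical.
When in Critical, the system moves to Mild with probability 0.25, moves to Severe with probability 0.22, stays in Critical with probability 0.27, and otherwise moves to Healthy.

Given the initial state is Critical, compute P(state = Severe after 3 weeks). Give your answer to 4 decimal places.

Propagate the distribution vector 3 weeks from Critical.
After 0 weeks: (0.0000, 0.0000, 0.0000, 1.0000)
After 1 week: (0.2500, 0.2600, 0.2200, 0.2700)
After 2 weeks: (0.2368, 0.2901, 0.2392, 0.2339)
After 3 weeks: (0.2356, 0.2910, 0.2428, 0.2306)
P(in Severe after 3 weeks) = 0.2428

0.2428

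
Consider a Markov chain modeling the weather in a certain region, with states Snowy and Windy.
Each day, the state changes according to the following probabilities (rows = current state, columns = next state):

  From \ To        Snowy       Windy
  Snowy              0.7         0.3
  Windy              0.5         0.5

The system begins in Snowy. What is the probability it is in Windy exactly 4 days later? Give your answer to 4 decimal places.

Propagate the distribution vector 4 days from Snowy.
After 0 days: (1.0000, 0.0000)
After 1 day: (0.7000, 0.3000)
After 2 days: (0.6400, 0.3600)
After 3 days: (0.6280, 0.3720)
After 4 days: (0.6256, 0.3744)
P(in Windy after 4 days) = 0.3744

0.3744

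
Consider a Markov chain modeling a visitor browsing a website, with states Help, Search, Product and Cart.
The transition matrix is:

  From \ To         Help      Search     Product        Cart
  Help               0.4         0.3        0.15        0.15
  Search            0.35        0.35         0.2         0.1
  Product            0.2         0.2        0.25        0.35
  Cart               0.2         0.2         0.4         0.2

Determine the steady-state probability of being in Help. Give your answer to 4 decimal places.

Let the stationary distribution be π with π = πP and π_1 + π_2 + π_3 + π_4 = 1.
π_1 = 0.4·π_1 + 0.35·π_2 + 0.2·π_3 + 0.2·π_4
π_2 = 0.3·π_1 + 0.35·π_2 + 0.2·π_3 + 0.2·π_4
π_3 = 0.15·π_1 + 0.2·π_2 + 0.25·π_3 + 0.4·π_4
Solving with the normalization constraint gives π = (0.3008, 0.2707, 0.2354, 0.1932).
So the stationary probability of Help is 0.3008.

0.3008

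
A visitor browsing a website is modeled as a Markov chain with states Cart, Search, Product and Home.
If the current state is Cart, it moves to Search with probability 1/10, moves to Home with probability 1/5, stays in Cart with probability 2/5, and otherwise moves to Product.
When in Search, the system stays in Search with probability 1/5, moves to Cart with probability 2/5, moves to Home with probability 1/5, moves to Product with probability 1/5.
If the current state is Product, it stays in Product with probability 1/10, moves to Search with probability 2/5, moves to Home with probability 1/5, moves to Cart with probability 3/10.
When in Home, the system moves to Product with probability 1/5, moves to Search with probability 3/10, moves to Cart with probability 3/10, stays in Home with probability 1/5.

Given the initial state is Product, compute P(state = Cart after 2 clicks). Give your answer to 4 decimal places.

0.3700

Propagate the distribution vector 2 clicks from Product.
After 0 clicks: (0.0000, 0.0000, 1.0000, 0.0000)
After 1 click: (0.3000, 0.4000, 0.1000, 0.2000)
After 2 clicks: (0.3700, 0.2100, 0.2200, 0.2000)
P(in Cart after 2 clicks) = 0.3700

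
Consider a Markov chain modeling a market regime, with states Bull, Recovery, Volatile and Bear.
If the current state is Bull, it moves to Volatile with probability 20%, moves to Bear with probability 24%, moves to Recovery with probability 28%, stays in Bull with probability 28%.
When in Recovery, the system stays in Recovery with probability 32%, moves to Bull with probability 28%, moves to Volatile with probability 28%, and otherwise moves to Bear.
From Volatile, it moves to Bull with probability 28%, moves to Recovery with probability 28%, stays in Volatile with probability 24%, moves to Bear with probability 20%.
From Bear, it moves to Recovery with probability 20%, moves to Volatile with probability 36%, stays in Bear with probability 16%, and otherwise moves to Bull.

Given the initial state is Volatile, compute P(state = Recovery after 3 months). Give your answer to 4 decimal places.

0.2765

Propagate the distribution vector 3 months from Volatile.
After 0 months: (0.0000, 0.0000, 1.0000, 0.0000)
After 1 month: (0.2800, 0.2800, 0.2400, 0.2000)
After 2 months: (0.2800, 0.2752, 0.2640, 0.1808)
After 3 months: (0.2800, 0.2765, 0.2615, 0.1820)
P(in Recovery after 3 months) = 0.2765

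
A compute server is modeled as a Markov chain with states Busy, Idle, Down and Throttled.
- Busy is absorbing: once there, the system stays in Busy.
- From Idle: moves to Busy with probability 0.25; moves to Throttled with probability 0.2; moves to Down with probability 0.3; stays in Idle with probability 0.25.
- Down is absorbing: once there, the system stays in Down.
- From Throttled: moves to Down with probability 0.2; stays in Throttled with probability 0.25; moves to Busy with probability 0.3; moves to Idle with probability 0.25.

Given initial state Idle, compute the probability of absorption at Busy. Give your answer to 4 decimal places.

0.4829

Let h(s) be the probability of absorption at Busy starting from transient state s. Then h(Busy) = 1 and h(Down) = 0. By first-step analysis:
h(Idle) = 0.25·1 + 0.25·h(Idle) + 0.3·0 + 0.2·h(Throttled)
h(Throttled) = 0.3·1 + 0.25·h(Idle) + 0.2·0 + 0.25·h(Throttled)
Solving: h(Idle) = 0.4829, h(Throttled) = 0.5610.
Starting from Idle, the probability is 0.4829.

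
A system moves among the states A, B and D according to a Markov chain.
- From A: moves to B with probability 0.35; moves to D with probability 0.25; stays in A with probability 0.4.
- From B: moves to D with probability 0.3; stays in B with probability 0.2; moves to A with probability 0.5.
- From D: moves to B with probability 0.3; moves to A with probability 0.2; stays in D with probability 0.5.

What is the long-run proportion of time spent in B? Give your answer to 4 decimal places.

0.2890

Let the stationary distribution be π with π = πP and π_1 + π_2 + π_3 = 1.
π_1 = 0.4·π_1 + 0.5·π_2 + 0.2·π_3
π_2 = 0.35·π_1 + 0.2·π_2 + 0.3·π_3
Solving with the normalization constraint gives π = (0.3584, 0.2890, 0.3526).
So the stationary probability of B is 0.2890.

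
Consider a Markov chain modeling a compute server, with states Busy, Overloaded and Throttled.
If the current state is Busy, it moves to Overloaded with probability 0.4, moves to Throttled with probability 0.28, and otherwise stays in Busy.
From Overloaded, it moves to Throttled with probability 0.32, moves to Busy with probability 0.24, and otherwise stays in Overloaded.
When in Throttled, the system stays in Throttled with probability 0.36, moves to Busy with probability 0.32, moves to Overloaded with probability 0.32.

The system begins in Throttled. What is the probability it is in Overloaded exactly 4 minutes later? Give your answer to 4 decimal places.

0.3899

Propagate the distribution vector 4 minutes from Throttled.
After 0 minutes: (0.0000, 0.0000, 1.0000)
After 1 minute: (0.3200, 0.3200, 0.3600)
After 2 minutes: (0.2944, 0.3840, 0.3216)
After 3 minutes: (0.2893, 0.3896, 0.3211)
After 4 minutes: (0.2888, 0.3899, 0.3213)
P(in Overloaded after 4 minutes) = 0.3899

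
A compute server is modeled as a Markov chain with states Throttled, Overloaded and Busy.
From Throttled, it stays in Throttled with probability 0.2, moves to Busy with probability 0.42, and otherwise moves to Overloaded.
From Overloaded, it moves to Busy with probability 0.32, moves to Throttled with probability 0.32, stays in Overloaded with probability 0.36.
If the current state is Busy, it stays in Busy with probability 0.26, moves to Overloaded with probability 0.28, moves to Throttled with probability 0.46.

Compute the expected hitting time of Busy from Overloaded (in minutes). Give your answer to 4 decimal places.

2.8689

Let t(s) be the expected number of minutes to first reach Busy from state s, with t(Busy) = 0. Conditioning on the first minute:
t(Throttled) = 1 + 0.2·t(Throttled) + 0.38·t(Overloaded)
t(Overloaded) = 1 + 0.32·t(Throttled) + 0.36·t(Overloaded)
Solving: t(Throttled) = 2.6127, t(Overloaded) = 2.8689.
Expected minutes from Overloaded to Busy: 2.8689.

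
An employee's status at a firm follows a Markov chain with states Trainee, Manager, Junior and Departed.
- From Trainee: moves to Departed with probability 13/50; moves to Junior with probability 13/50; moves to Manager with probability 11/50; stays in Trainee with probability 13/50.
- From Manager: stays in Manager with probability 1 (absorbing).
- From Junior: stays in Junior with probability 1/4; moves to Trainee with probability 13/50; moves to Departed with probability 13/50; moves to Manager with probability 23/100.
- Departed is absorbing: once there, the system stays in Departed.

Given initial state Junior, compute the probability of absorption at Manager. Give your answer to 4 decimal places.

0.4666

Let h(s) be the probability of absorption at Manager starting from transient state s. Then h(Manager) = 1 and h(Departed) = 0. By first-step analysis:
h(Trainee) = 0.26·h(Trainee) + 0.22·1 + 0.26·h(Junior) + 0.26·0
h(Junior) = 0.26·h(Trainee) + 0.23·1 + 0.25·h(Junior) + 0.26·0
Solving: h(Trainee) = 0.4612, h(Junior) = 0.4666.
Starting from Junior, the probability is 0.4666.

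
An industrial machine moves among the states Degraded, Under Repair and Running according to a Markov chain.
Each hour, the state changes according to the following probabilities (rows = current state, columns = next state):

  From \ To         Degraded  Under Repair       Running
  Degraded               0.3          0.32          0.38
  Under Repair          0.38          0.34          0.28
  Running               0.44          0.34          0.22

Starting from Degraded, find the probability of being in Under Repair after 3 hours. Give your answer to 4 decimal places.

0.3324

Propagate the distribution vector 3 hours from Degraded.
After 0 hours: (1.0000, 0.0000, 0.0000)
After 1 hour: (0.3000, 0.3200, 0.3800)
After 2 hours: (0.3788, 0.3340, 0.2872)
After 3 hours: (0.3669, 0.3324, 0.3006)
P(in Under Repair after 3 hours) = 0.3324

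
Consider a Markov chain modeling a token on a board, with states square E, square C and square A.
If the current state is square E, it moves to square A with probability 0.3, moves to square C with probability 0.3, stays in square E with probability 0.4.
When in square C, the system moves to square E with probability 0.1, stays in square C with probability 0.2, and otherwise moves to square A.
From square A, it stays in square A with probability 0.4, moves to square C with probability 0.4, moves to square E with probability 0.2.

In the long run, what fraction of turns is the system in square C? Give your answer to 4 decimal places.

0.3158

Let the stationary distribution be π with π = πP and π_1 + π_2 + π_3 = 1.
π_1 = 0.4·π_1 + 0.1·π_2 + 0.2·π_3
π_2 = 0.3·π_1 + 0.2·π_2 + 0.4·π_3
Solving with the normalization constraint gives π = (0.2105, 0.3158, 0.4737).
So the stationary probability of square C is 0.3158.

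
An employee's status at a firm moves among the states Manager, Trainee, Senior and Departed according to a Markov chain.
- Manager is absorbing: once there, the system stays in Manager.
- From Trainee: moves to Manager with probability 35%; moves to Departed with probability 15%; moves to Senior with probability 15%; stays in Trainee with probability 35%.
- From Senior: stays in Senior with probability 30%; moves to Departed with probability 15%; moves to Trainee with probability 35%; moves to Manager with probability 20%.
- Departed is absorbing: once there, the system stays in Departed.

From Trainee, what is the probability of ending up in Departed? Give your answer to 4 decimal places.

Let h(s) be the probability of absorption at Departed starting from transient state s. Then h(Departed) = 1 and h(Manager) = 0. By first-step analysis:
h(Trainee) = 0.35·0 + 0.35·h(Trainee) + 0.15·h(Senior) + 0.15·1
h(Senior) = 0.2·0 + 0.35·h(Trainee) + 0.3·h(Senior) + 0.15·1
Solving: h(Trainee) = 0.3168, h(Senior) = 0.3727.
Starting from Trainee, the probability is 0.3168.

0.3168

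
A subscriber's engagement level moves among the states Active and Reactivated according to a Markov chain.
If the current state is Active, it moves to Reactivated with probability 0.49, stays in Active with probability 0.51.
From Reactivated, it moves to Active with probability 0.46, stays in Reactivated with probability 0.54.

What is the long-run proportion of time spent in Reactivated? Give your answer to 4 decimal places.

0.5158

Let the stationary distribution be π with π = πP and π_1 + π_2 = 1.
π_1 = 0.51·π_1 + 0.46·π_2
Solving with the normalization constraint gives π = (0.4842, 0.5158).
So the stationary probability of Reactivated is 0.5158.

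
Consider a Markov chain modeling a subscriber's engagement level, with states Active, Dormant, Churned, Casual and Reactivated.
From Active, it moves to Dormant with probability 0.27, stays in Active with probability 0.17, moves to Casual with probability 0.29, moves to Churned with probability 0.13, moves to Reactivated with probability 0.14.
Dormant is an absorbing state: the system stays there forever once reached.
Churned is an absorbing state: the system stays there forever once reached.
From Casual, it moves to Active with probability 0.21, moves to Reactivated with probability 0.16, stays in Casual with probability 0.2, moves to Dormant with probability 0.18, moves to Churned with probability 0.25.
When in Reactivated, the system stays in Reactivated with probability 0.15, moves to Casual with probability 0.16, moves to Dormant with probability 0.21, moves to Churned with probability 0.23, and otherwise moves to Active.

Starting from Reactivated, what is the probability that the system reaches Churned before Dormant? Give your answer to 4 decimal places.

0.4930

Let h(s) be the probability of absorption at Churned starting from transient state s. Then h(Churned) = 1 and h(Dormant) = 0. By first-step analysis:
h(Active) = 0.17·h(Active) + 0.27·0 + 0.13·1 + 0.29·h(Casual) + 0.14·h(Reactivated)
h(Casual) = 0.21·h(Active) + 0.18·0 + 0.25·1 + 0.2·h(Casual) + 0.16·h(Reactivated)
h(Reactivated) = 0.25·h(Active) + 0.21·0 + 0.23·1 + 0.16·h(Casual) + 0.15·h(Reactivated)
Solving: h(Active) = 0.4221, h(Casual) = 0.5219, h(Reactivated) = 0.4930.
Starting from Reactivated, the probability is 0.4930.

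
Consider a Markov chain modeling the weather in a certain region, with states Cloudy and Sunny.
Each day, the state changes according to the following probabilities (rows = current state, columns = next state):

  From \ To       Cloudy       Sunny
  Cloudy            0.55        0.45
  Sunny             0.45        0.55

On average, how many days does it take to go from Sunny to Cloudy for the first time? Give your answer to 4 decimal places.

Let t(s) be the expected number of days to first reach Cloudy from state s, with t(Cloudy) = 0. Conditioning on the first day:
t(Sunny) = 1 + 0.55·t(Sunny)
Solving: t(Sunny) = 2.2222.
Expected days from Sunny to Cloudy: 2.2222.

2.2222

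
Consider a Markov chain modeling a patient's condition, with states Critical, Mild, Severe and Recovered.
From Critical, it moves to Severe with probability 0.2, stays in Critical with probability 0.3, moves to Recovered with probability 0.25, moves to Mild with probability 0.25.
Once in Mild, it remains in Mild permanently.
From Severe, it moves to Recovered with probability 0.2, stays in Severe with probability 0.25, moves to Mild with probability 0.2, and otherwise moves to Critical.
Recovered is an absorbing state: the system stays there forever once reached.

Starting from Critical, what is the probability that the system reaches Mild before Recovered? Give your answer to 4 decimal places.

0.5000

Let h(s) be the probability of absorption at Mild starting from transient state s. Then h(Mild) = 1 and h(Recovered) = 0. By first-step analysis:
h(Critical) = 0.3·h(Critical) + 0.25·1 + 0.2·h(Severe) + 0.25·0
h(Severe) = 0.35·h(Critical) + 0.2·1 + 0.25·h(Severe) + 0.2·0
Solving: h(Critical) = 0.5000, h(Severe) = 0.5000.
Starting from Critical, the probability is 0.5000.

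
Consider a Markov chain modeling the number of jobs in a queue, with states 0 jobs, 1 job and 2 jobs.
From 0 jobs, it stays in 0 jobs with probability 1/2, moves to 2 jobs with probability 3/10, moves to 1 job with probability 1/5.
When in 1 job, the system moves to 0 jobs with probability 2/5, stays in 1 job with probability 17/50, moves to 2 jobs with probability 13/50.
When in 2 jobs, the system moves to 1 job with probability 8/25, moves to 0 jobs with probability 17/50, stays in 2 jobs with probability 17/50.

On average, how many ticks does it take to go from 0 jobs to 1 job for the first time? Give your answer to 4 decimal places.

4.2105

Let t(s) be the expected number of ticks to first reach 1 job from state s, with t(1 job) = 0. Conditioning on the first tick:
t(0 jobs) = 1 + 0.5·t(0 jobs) + 0.3·t(2 jobs)
t(2 jobs) = 1 + 0.34·t(0 jobs) + 0.34·t(2 jobs)
Solving: t(0 jobs) = 4.2105, t(2 jobs) = 3.6842.
Expected ticks from 0 jobs to 1 job: 4.2105.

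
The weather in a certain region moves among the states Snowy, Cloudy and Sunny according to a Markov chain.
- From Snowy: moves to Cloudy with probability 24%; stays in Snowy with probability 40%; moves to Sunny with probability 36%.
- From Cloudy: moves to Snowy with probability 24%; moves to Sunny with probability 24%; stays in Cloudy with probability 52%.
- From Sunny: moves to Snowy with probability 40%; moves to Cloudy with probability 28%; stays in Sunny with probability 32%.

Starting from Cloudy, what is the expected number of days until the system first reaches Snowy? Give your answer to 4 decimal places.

Let t(s) be the expected number of days to first reach Snowy from state s, with t(Snowy) = 0. Conditioning on the first day:
t(Cloudy) = 1 + 0.52·t(Cloudy) + 0.24·t(Sunny)
t(Sunny) = 1 + 0.28·t(Cloudy) + 0.32·t(Sunny)
Solving: t(Cloudy) = 3.5494, t(Sunny) = 2.9321.
Expected days from Cloudy to Snowy: 3.5494.

3.5494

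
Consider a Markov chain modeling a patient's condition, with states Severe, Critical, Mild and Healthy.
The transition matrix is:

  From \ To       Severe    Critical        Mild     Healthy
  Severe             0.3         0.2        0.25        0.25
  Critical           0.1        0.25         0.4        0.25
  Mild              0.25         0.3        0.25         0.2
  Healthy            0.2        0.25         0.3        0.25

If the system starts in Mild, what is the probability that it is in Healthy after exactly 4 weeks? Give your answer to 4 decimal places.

Propagate the distribution vector 4 weeks from Mild.
After 0 weeks: (0.0000, 0.0000, 1.0000, 0.0000)
After 1 week: (0.2500, 0.3000, 0.2500, 0.2000)
After 2 weeks: (0.2075, 0.2500, 0.3050, 0.2375)
After 3 weeks: (0.2110, 0.2549, 0.2994, 0.2348)
After 4 weeks: (0.2106, 0.2544, 0.3000, 0.2350)
P(in Healthy after 4 weeks) = 0.2350

0.2350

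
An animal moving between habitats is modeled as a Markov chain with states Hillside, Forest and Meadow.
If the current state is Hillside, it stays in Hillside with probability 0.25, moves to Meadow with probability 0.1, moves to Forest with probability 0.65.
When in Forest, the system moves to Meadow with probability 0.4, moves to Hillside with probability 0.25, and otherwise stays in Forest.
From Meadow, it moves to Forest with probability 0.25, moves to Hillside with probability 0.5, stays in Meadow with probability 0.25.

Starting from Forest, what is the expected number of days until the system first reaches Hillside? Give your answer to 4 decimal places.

Let t(s) be the expected number of days to first reach Hillside from state s, with t(Hillside) = 0. Conditioning on the first day:
t(Forest) = 1 + 0.35·t(Forest) + 0.4·t(Meadow)
t(Meadow) = 1 + 0.25·t(Forest) + 0.25·t(Meadow)
Solving: t(Forest) = 2.9677, t(Meadow) = 2.3226.
Expected days from Forest to Hillside: 2.9677.

2.9677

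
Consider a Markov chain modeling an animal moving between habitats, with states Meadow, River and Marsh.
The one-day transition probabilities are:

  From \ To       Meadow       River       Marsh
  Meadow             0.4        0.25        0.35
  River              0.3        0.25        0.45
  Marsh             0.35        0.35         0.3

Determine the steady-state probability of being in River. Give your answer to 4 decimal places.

0.2861

Let the stationary distribution be π with π = πP and π_1 + π_2 + π_3 = 1.
π_1 = 0.4·π_1 + 0.3·π_2 + 0.35·π_3
π_2 = 0.25·π_1 + 0.25·π_2 + 0.35·π_3
Solving with the normalization constraint gives π = (0.3534, 0.2861, 0.3606).
So the stationary probability of River is 0.2861.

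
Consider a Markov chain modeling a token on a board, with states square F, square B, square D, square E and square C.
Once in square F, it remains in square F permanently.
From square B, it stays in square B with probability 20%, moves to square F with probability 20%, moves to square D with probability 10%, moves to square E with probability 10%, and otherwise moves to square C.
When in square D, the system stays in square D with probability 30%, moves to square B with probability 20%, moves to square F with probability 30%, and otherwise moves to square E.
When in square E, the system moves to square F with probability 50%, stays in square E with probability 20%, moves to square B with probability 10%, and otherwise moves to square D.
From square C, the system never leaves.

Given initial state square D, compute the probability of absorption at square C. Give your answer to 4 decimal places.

0.1860

Let h(s) be the probability of absorption at square C starting from transient state s. Then h(square C) = 1 and h(square F) = 0. By first-step analysis:
h(square B) = 0.2·0 + 0.2·h(square B) + 0.1·h(square D) + 0.1·h(square E) + 0.4·1
h(square D) = 0.3·0 + 0.2·h(square B) + 0.3·h(square D) + 0.2·h(square E)
h(square E) = 0.5·0 + 0.1·h(square B) + 0.2·h(square D) + 0.2·h(square E)
Solving: h(square B) = 0.5375, h(square D) = 0.1860, h(square E) = 0.1137.
Starting from square D, the probability is 0.1860.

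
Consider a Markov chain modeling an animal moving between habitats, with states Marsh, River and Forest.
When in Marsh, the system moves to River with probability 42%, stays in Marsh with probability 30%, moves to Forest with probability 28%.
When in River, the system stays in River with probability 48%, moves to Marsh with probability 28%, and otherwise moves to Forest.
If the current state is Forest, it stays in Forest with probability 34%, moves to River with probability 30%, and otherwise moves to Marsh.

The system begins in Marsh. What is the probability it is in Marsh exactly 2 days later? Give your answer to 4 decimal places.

0.3084

Sum over the intermediate state after 1 day:
P = P(Marsh→Marsh)·P(Marsh→Marsh) + P(Marsh→River)·P(River→Marsh) + P(Marsh→Forest)·P(Forest→Marsh)
  = 0.3×0.3 + 0.42×0.28 + 0.28×0.36
  = 0.0900 + 0.1176 + 0.1008 = 0.3084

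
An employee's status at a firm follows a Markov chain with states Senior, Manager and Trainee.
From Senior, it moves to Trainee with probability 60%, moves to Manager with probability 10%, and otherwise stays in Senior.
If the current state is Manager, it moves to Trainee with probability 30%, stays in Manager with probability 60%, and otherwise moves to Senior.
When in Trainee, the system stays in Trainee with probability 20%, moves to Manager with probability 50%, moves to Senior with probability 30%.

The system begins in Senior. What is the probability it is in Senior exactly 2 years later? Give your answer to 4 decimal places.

Sum over the intermediate state after 1 year:
P = P(Senior→Senior)·P(Senior→Senior) + P(Senior→Manager)·P(Manager→Senior) + P(Senior→Trainee)·P(Trainee→Senior)
  = 0.3×0.3 + 0.1×0.1 + 0.6×0.3
  = 0.0900 + 0.0100 + 0.1800 = 0.2800

0.2800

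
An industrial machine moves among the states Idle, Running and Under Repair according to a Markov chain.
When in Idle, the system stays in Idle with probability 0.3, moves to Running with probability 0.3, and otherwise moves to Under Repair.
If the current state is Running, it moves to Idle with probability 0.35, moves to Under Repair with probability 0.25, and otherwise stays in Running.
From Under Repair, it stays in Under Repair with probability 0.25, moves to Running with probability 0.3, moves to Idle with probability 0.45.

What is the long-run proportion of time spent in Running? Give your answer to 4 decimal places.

Let the stationary distribution be π with π = πP and π_1 + π_2 + π_3 = 1.
π_1 = 0.3·π_1 + 0.35·π_2 + 0.45·π_3
π_2 = 0.3·π_1 + 0.4·π_2 + 0.3·π_3
Solving with the normalization constraint gives π = (0.3623, 0.3333, 0.3043).
So the stationary probability of Running is 0.3333.

0.3333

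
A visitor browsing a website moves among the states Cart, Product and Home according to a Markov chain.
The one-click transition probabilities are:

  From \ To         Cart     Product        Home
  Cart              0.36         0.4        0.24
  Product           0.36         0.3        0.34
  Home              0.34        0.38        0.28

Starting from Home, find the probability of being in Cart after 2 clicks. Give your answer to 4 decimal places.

0.3544

Sum over the intermediate state after 1 click:
P = P(Home→Cart)·P(Cart→Cart) + P(Home→Product)·P(Product→Cart) + P(Home→Home)·P(Home→Cart)
  = 0.34×0.36 + 0.38×0.36 + 0.28×0.34
  = 0.1224 + 0.1368 + 0.0952 = 0.3544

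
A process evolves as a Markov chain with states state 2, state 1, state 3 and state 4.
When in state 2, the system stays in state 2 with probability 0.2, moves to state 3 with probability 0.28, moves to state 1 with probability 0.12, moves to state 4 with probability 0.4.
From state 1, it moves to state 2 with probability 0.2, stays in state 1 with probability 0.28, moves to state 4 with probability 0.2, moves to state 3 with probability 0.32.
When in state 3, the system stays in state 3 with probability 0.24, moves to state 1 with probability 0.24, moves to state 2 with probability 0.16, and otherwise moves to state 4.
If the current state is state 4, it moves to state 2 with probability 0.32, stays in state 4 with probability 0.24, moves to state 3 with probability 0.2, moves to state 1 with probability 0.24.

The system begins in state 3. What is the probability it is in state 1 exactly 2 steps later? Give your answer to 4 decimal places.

Propagate the distribution vector 2 steps from state 3.
After 0 steps: (0.0000, 0.0000, 1.0000, 0.0000)
After 1 step: (0.1600, 0.2400, 0.2400, 0.3600)
After 2 steps: (0.2336, 0.2304, 0.2512, 0.2848)
P(in state 1 after 2 steps) = 0.2304

0.2304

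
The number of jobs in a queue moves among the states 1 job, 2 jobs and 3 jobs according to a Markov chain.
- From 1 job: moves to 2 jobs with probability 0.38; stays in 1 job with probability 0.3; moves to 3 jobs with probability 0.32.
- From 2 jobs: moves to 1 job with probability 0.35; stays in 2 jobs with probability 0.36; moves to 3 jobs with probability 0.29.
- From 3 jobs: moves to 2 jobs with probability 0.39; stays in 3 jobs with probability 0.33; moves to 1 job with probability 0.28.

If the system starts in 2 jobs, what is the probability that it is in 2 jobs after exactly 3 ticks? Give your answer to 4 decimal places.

Propagate the distribution vector 3 ticks from 2 jobs.
After 0 ticks: (0.0000, 1.0000, 0.0000)
After 1 tick: (0.3500, 0.3600, 0.2900)
After 2 ticks: (0.3122, 0.3757, 0.3121)
After 3 ticks: (0.3125, 0.3756, 0.3119)
P(in 2 jobs after 3 ticks) = 0.3756

0.3756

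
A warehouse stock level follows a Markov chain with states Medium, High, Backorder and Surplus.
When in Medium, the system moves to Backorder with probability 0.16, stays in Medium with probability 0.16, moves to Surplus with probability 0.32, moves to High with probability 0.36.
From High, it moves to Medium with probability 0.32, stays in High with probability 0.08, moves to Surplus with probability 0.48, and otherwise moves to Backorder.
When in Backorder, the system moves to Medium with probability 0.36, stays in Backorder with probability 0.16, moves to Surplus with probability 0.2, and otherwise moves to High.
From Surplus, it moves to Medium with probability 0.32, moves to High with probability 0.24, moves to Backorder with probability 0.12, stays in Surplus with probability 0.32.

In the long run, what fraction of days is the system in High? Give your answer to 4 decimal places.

Let the stationary distribution be π with π = πP and π_1 + π_2 + π_3 + π_4 = 1.
π_1 = 0.16·π_1 + 0.32·π_2 + 0.36·π_3 + 0.32·π_4
π_2 = 0.36·π_1 + 0.08·π_2 + 0.28·π_3 + 0.24·π_4
π_3 = 0.16·π_1 + 0.12·π_2 + 0.16·π_3 + 0.12·π_4
Solving with the normalization constraint gives π = (0.2806, 0.2406, 0.1367, 0.3421).
So the stationary probability of High is 0.2406.

0.2406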